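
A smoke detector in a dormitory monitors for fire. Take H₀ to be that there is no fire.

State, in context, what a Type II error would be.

A Type II error is failing to reject H₀ when H₀ is false.
Here that means remaining silent when actually there is a fire.

A Type II error would mean concluding that there is no fire (or at least failing to establish that there is a fire) when in fact there is a fire.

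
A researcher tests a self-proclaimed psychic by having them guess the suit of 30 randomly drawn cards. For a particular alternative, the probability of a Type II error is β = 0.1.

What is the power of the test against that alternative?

Power = 1 − β = 1 − 0.1 = 0.9.

0.9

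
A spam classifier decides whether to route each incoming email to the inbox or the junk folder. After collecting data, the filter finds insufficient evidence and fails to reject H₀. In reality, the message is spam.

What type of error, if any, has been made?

Type II error

The conventional null hypothesis here is that the message is legitimate (not spam).
H₀ was not rejected, but H₀ is actually false.
Failing to reject a false null hypothesis is a Type II error (false negative).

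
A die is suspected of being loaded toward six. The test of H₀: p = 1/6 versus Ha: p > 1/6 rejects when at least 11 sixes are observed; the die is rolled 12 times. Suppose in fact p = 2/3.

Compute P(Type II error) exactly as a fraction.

502769/531441

Under the alternative p = 2/3, K ~ Binomial(12, 2/3); β is the probability the test does not reject, P(K < 11).
Equivalently, β = 1 − P(K ≥ 11) = 502769/531441.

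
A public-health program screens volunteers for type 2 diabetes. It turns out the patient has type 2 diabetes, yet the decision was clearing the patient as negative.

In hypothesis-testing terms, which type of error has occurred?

The null hypothesis here is that the patient does not have type 2 diabetes.
'Clearing the patient as negative' corresponds to failing to reject H₀.
H₀ was not rejected but H₀ is false — a Type II error (false negative).

Type II error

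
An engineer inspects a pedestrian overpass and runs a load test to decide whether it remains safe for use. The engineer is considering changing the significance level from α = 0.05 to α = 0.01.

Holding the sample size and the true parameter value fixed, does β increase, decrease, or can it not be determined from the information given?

It increases.

Lowering α raises the bar for rejection; under Ha, the test now fails to reject on outcomes it previously would have rejected.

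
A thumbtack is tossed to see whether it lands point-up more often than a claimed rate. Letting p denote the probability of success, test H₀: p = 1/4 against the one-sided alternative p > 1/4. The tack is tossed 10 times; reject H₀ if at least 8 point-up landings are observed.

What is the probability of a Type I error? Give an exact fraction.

109/262144

Under H₀, Y ~ Binomial(10, 1/4), and α = P(Y ≥ 8).
Summing C(10,j)(1/4)^j(3/4)^{10−j} for j = 8,…,10 gives 109/262144.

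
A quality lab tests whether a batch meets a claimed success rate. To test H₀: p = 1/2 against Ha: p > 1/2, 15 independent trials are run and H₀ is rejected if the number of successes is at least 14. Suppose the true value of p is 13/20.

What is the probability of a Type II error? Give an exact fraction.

β = P(fail to reject H₀ | Ha true) = P(X ≤ 13 | p = 13/20), X ~ Binomial(15, 13/20).
Equivalently, β = 1 − P(X ≥ 14) = 16151694793243741949/16384000000000000000.

16151694793243741949/16384000000000000000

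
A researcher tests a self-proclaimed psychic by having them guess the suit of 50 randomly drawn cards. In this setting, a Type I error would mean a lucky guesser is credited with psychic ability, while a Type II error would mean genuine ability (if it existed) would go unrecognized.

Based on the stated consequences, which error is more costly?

Type I error

The Type I consequence (a lucky guesser is credited with psychic ability) is more severe than the Type II consequence (genuine ability (if it existed) would go unrecognized).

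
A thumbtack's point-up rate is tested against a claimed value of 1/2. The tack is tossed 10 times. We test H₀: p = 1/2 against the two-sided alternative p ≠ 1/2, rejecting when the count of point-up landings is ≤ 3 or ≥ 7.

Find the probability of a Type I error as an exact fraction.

11/32

The significance level is the null-hypothesis probability of the rejection region {≤3} ∪ {≥7}.
The two tails are symmetric, so α = 2·(1 + 10 + 45 + 120)/2^10 = 352/1024 = 11/32.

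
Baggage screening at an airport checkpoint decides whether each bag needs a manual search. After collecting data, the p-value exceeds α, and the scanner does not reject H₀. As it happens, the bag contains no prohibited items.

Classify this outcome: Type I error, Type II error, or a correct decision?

The conventional null hypothesis here is that the bag contains no prohibited items.
The test retained a true H₀ — the decision matches the true state.

Neither — the decision is correct.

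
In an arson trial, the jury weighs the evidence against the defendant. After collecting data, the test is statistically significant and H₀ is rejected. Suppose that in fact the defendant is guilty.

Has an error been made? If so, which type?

The conventional null hypothesis here is that the defendant is innocent.
The test rejected a false H₀ — the decision matches the true state.

Neither — the decision is correct.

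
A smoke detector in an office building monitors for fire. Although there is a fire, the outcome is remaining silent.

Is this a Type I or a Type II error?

Type II error

The null hypothesis here is that there is no fire.
'Remaining silent' corresponds to failing to reject H₀.
H₀ was not rejected but H₀ is false — a Type II error (false negative).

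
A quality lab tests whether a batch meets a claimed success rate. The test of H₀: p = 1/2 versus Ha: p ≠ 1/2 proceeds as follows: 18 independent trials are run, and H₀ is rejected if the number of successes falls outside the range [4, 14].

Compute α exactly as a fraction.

247/32768

Under H₀, S ~ Binomial(18, 1/2); α is the probability of landing in either tail, P(S ≤ 3) + P(S ≥ 15).
The two tails are symmetric, so α = 2·(1 + 18 + 153 + 816)/2^18 = 1976/262144 = 247/32768.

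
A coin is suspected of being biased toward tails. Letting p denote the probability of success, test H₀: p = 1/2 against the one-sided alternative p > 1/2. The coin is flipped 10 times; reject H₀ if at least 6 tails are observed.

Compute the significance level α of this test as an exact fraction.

193/512

Under H₀, S ~ Binomial(10, 1/2), and α = P(S ≥ 6).
Summing the upper tail: (210 + 120 + 45 + 10 + 1) / 2^10 = 386/1024 = 193/512.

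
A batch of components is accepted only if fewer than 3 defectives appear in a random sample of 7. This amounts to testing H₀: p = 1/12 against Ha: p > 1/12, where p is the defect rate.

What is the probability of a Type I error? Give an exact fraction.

187213/11943936

Under H₀, X ~ Binomial(7, 1/12); the Type I error rate is P(X ≥ 3).
Via the complement, α = 1 − Σ_{j=0}^{2} C(7,j)(1/12)^j(11/12)^{7-j} = 187213/11943936.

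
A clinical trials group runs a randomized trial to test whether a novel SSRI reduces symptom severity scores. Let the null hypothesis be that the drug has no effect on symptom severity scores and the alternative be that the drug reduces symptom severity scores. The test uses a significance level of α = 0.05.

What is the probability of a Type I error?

The significance level α is, by definition, the probability of a Type I error — P(reject H₀ | H₀ true).

0.05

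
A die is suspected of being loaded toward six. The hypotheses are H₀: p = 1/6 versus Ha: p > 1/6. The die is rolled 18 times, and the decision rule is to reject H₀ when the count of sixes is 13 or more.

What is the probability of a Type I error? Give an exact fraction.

3599177/12694994583552

The Type I error probability is α = P(S ≥ 13) computed under H₀, where S ~ Binomial(18, 1/6).
P(S ≥ 13) = Σ_{j=13}^{18} C(18,j)·(1/6)^j·(5/6)^{18-j} = 3599177/12694994583552.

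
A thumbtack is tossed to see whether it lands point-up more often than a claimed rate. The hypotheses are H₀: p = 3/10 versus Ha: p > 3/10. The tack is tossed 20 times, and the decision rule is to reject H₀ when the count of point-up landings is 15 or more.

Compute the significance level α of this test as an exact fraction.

1073500548839793/25000000000000000000

The Type I error probability is α = P(S ≥ 15) computed under H₀, where S ~ Binomial(20, 3/10).
Summing C(20,j)(3/10)^j(7/10)^{20−j} for j = 15,…,20 gives 1073500548839793/25000000000000000000.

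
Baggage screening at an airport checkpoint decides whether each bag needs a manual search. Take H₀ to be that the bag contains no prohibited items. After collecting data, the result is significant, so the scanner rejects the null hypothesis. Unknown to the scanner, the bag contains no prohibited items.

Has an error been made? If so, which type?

H₀ was rejected, but H₀ is actually true.
Rejecting a true null hypothesis is a Type I error (false positive).

Type I error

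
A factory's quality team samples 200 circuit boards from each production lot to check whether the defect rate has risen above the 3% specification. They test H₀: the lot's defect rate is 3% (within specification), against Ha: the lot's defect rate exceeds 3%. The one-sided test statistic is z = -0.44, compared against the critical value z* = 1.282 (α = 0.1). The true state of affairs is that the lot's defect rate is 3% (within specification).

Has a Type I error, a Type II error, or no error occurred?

Since z = -0.44 ≤ z* = 1.282, H₀ is not rejected.
H₀ is true (actually the lot's defect rate is 3% (within specification)).
The decision matches the true state — no error.

No error — this is a correct decision.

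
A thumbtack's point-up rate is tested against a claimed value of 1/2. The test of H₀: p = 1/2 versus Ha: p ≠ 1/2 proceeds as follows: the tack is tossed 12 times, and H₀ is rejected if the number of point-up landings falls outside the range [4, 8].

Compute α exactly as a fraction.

299/2048

The significance level is the null-hypothesis probability of the rejection region {≤3} ∪ {≥9}.
By symmetry, α = 2·P(S ≤ 3) = 2·(1 + 12 + 66 + 220)/4096 = 598/4096 = 299/2048.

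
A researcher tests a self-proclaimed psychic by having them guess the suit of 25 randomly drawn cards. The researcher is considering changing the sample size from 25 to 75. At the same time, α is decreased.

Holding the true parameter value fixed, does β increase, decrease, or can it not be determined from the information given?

The first change alone would make β decrease; the second alone would make β increase. Which effect dominates depends on the magnitudes, which are not given.

Cannot be determined from the information given.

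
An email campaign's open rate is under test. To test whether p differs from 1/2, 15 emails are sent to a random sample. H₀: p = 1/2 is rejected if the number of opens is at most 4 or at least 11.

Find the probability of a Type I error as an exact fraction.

The significance level is the null-hypothesis probability of the rejection region {≤4} ∪ {≥11}.
The two tails are symmetric, so α = 2·(1 + 15 + 105 + 455 + 1365)/2^15 = 3882/32768 = 1941/16384.

1941/16384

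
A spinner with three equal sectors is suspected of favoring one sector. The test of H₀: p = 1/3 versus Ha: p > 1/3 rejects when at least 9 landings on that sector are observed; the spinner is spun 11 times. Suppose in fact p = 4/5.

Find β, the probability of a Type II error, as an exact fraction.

β = P(fail to reject H₀ | Ha true) = P(K ≤ 8 | p = 4/5), K ~ Binomial(11, 4/5).
Equivalently, β = 1 − P(K ≥ 9) = 3736313/9765625.

3736313/9765625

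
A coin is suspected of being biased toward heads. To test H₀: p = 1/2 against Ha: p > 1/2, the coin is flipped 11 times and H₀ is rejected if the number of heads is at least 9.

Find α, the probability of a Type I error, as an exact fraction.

67/2048

α = P(reject H₀ | H₀ true) = P(Y ≥ 9 | p = 1/2), with Y ~ Binomial(11, 1/2).
Summing the upper tail: (55 + 11 + 1) / 2^11 = 67/2048.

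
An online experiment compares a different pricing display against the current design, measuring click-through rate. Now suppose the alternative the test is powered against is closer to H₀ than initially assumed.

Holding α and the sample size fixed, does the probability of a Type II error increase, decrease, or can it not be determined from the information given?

It increases.

A smaller departure from H₀ means the test statistic under Ha is distributed closer to where it would be under H₀; rejection becomes less likely.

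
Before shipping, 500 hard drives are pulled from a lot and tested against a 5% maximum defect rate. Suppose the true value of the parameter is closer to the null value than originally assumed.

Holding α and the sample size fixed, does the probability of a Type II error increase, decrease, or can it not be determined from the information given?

It increases.

When the true parameter is near the null value, the test has a harder time distinguishing Ha from H₀.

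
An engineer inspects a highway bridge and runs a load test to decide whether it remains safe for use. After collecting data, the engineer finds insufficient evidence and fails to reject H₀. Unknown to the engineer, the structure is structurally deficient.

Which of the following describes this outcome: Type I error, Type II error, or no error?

The conventional null hypothesis here is that the structure meets the required load capacity (safe).
H₀ was not rejected, but H₀ is actually false.
Failing to reject a false null hypothesis is a Type II error (false negative).

Type II error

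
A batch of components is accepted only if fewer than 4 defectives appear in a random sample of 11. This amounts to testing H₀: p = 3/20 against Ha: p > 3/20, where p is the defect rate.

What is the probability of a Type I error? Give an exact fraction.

355557667797/5120000000000

The significance level is the probability, assuming p = 3/20, of seeing 4 or more defectives in 11 draws.
Via the complement, α = 1 − Σ_{j=0}^{3} C(11,j)(3/20)^j(17/20)^{11-j} = 355557667797/5120000000000.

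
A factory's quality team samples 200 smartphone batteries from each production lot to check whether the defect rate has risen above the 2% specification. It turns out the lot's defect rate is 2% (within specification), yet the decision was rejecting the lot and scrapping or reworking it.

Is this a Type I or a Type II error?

The null hypothesis here is that the lot's defect rate is 2% (within specification).
'Rejecting the lot and scrapping or reworking it' corresponds to rejecting H₀.
H₀ was rejected but H₀ is true — a Type I error (false positive).

Type I error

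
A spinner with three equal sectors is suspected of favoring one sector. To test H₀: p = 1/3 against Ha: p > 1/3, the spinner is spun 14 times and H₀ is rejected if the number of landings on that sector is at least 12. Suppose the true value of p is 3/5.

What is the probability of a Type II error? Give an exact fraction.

Under the alternative p = 3/5, X ~ Binomial(14, 3/5); β is the probability the test does not reject, P(X < 12).
Equivalently, β = 1 − P(X ≥ 12) = 5860647088/6103515625.

5860647088/6103515625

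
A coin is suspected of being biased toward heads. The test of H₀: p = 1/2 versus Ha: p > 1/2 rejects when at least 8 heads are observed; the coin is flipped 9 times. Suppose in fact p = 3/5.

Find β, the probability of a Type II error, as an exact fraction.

β = P(fail to reject H₀ | Ha true) = P(X ≤ 7 | p = 3/5), X ~ Binomial(9, 3/5).
Summing C(9,j)·(3/5)^j·(2/5)^{9-j} for j = 0..7 gives 1815344/1953125.

1815344/1953125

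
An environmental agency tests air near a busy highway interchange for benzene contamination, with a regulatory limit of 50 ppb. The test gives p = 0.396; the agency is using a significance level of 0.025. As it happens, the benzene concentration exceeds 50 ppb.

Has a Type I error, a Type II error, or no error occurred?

The conventional null hypothesis is that the benzene concentration is at or below 50 ppb (safe).
Since p = 0.396 ≥ α = 0.025, H₀ is not rejected.
H₀ is false (actually the benzene concentration exceeds 50 ppb).
Failing to reject a false H₀ is a Type II error.

Type II error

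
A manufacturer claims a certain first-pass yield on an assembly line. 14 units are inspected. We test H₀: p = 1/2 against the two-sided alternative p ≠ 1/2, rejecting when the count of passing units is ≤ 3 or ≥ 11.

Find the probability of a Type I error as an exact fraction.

α = P(Y ≤ 3 or Y ≥ 11 | p = 1/2), Y ~ Binomial(14, 1/2).
By symmetry, α = 2·P(Y ≤ 3) = 2·(1 + 14 + 91 + 364)/16384 = 940/16384 = 235/4096.

235/4096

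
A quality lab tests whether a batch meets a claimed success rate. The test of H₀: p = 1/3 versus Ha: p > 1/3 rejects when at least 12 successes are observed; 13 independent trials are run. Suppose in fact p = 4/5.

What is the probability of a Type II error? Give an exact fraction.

Under the alternative p = 4/5, Y ~ Binomial(13, 4/5); β is the probability the test does not reject, P(Y < 12).
Summing C(13,j)·(4/5)^j·(1/5)^{13-j} for j = 0..11 gives 935490453/1220703125.

935490453/1220703125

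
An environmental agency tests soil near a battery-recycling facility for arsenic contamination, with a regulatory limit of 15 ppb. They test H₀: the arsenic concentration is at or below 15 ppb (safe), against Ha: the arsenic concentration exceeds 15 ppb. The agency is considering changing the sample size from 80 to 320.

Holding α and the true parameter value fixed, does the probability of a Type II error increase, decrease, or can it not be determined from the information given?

Increasing n separates the H₀ and Ha sampling distributions, so under Ha fewer outcomes land in the acceptance region.

It decreases.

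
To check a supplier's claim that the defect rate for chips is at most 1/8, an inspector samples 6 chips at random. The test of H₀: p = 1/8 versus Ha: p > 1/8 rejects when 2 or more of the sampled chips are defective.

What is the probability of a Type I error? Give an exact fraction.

α = P(reject H₀ | H₀ true) = P(S ≥ 2 | p = 1/8), S ~ Binomial(6, 1/8).
α = 1 − P(S ≤ 1) = 1 − 218491/262144 = 43653/262144.

43653/262144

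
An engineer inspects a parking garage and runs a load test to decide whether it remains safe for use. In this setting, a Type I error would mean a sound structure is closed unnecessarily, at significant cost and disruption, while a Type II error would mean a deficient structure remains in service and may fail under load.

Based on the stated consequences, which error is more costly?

Type II error

The Type II consequence (a deficient structure remains in service and may fail under load) is more severe than the Type I consequence (a sound structure is closed unnecessarily, at significant cost and disruption).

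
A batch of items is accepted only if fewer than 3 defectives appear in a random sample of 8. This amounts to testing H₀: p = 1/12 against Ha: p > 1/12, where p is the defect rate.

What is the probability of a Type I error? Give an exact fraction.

The significance level is the probability, assuming p = 1/12, of seeing 3 or more defectives in 8 draws.
α = 1 − P(X ≤ 2) = 1 − 139953319/143327232 = 3373913/143327232.

3373913/143327232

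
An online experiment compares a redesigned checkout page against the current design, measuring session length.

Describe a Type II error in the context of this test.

A Type II error would mean concluding that the new design has no effect on session length (or at least failing to establish that the new design increases session length) when in fact the new design increases session length.

With the conventional null hypothesis that the new design has no effect on session length:
A Type II error is failing to reject H₀ when H₀ is false.
Here that means keeping the current design when actually the new design increases session length.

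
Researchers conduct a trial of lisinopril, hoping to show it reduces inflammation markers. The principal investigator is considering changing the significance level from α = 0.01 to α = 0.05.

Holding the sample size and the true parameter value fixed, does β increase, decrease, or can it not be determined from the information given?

Relaxing α lowers the evidence threshold; under Ha, outcomes that previously fell short now trigger rejection.

It decreases.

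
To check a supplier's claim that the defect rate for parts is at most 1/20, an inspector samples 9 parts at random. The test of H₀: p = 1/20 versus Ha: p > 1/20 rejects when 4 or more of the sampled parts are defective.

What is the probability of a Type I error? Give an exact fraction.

82249561/128000000000

α = P(reject H₀ | H₀ true) = P(K ≥ 4 | p = 1/20), K ~ Binomial(9, 1/20).
Via the complement, α = 1 − Σ_{j=0}^{3} C(9,j)(1/20)^j(19/20)^{9-j} = 82249561/128000000000.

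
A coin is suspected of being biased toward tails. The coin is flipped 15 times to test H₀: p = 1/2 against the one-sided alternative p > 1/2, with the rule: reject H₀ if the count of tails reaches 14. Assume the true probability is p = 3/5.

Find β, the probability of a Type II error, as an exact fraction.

A Type II error is failing to reject when Ha holds: with p = 3/5, β = P(Y ≤ 13).
Adding the binomial probabilities P(Y=0)+…+P(Y=13) at p = 3/5 gives 30359740148/30517578125.

30359740148/30517578125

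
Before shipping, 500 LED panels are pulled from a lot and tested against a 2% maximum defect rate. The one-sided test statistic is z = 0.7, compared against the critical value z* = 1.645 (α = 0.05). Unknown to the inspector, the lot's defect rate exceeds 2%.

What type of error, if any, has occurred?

Type II error

The conventional null hypothesis is that the lot's defect rate is 2% (within specification).
Since z = 0.7 ≤ z* = 1.645, H₀ is not rejected.
H₀ is false (actually the lot's defect rate exceeds 2%).
Failing to reject a false H₀ is a Type II error.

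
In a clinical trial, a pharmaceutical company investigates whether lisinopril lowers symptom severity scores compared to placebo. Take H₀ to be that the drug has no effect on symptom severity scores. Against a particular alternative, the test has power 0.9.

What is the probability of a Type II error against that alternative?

0.1

Power = 1 − β, so β = 1 − 0.9 = 0.1.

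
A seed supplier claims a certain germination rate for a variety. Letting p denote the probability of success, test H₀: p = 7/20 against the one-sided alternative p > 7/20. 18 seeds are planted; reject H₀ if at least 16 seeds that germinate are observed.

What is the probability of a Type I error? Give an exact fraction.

α = P(reject H₀ | H₀ true) = P(K ≥ 16 | p = 7/20), with K ~ Binomial(18, 7/20).
Adding the binomial terms for j = 16 through 18 with p = 7/20 yields 114420979951136243/32768000000000000000000.

114420979951136243/32768000000000000000000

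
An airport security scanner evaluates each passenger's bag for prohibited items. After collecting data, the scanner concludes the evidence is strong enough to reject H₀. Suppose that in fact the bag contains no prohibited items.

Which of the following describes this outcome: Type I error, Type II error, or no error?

Type I error

The conventional null hypothesis here is that the bag contains no prohibited items.
H₀ was rejected, but H₀ is actually true.
Rejecting a true null hypothesis is a Type I error (false positive).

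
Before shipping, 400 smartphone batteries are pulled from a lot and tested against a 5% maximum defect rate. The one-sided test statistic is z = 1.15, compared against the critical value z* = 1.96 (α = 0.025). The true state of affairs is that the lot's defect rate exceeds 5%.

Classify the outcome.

The conventional null hypothesis is that the lot's defect rate is 5% (within specification).
Since z = 1.15 ≤ z* = 1.96, H₀ is not rejected.
H₀ is false (actually the lot's defect rate exceeds 5%).
Failing to reject a false H₀ is a Type II error.

Type II error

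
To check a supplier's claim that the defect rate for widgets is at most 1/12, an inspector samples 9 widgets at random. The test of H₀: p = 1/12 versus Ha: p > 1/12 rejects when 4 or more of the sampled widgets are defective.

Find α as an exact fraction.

Under H₀, K ~ Binomial(9, 1/12); the Type I error rate is P(K ≥ 4).
Computing the lower-tail complement: 1 − 1284381725/1289945088 = 5563363/1289945088.

5563363/1289945088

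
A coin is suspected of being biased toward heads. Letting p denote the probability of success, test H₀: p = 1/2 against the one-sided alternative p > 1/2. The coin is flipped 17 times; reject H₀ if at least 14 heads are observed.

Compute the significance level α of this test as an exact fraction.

417/65536

Under H₀, Y ~ Binomial(17, 1/2), and α = P(Y ≥ 14).
That's C(17,14) + C(17,15) + C(17,16) + C(17,17) over 2^17, i.e. (680 + 136 + 17 + 1)/131072 = 834/131072 = 417/65536.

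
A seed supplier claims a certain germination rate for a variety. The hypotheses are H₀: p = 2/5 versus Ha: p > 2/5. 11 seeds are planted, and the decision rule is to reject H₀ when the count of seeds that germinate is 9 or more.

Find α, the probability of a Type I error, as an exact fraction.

α = P(reject H₀ | H₀ true) = P(Y ≥ 9 | p = 2/5), with Y ~ Binomial(11, 2/5).
Summing C(11,j)(2/5)^j(3/5)^{11−j} for j = 9,…,11 gives 57856/9765625.

57856/9765625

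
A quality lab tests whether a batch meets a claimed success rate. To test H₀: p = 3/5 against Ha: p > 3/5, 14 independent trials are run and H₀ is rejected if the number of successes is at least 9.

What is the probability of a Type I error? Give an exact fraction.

2965421097/6103515625

Under H₀, X ~ Binomial(14, 3/5), and α = P(X ≥ 9).
P(X ≥ 9) = Σ_{j=9}^{14} C(14,j)·(3/5)^j·(2/5)^{14-j} = 2965421097/6103515625.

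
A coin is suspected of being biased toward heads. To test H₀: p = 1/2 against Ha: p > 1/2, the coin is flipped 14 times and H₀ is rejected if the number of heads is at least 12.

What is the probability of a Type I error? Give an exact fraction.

α = P(reject H₀ | H₀ true) = P(K ≥ 12 | p = 1/2), with K ~ Binomial(14, 1/2).
Summing the upper tail: (91 + 14 + 1) / 2^14 = 106/16384 = 53/8192.

53/8192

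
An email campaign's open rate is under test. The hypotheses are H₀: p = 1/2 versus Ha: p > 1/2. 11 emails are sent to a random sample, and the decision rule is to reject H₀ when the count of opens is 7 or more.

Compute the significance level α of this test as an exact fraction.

Under H₀, S ~ Binomial(11, 1/2), and α = P(S ≥ 7).
Summing the upper tail: (330 + 165 + 55 + 11 + 1) / 2^11 = 562/2048 = 281/1024.

281/1024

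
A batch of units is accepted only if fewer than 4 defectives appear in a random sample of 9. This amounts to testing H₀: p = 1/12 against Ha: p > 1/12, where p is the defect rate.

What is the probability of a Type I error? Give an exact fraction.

5563363/1289945088

α = P(reject H₀ | H₀ true) = P(Y ≥ 4 | p = 1/12), Y ~ Binomial(9, 1/12).
Computing the lower-tail complement: 1 − 1284381725/1289945088 = 5563363/1289945088.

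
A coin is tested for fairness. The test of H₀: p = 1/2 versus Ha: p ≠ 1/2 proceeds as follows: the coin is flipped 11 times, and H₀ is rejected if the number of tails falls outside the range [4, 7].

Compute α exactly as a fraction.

α = P(S ≤ 3 or S ≥ 8 | p = 1/2), S ~ Binomial(11, 1/2).
By symmetry, α = 2·P(S ≤ 3) = 2·(1 + 11 + 55 + 165)/2048 = 464/2048 = 29/128.

29/128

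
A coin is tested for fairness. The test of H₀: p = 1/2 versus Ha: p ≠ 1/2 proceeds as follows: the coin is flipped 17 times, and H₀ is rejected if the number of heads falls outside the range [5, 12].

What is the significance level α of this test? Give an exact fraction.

1607/32768

α = P(K ≤ 4 or K ≥ 13 | p = 1/2), K ~ Binomial(17, 1/2).
By symmetry, α = 2·P(K ≤ 4) = 2·(1 + 17 + 136 + 680 + 2380)/131072 = 6428/131072 = 1607/32768.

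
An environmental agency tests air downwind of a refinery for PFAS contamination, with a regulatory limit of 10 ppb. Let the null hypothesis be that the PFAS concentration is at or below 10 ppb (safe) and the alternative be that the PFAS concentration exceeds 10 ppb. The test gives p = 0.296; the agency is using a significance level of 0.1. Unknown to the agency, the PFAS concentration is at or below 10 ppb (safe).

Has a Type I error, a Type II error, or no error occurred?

Since p = 0.296 ≥ α = 0.1, H₀ is not rejected.
H₀ is true (actually the PFAS concentration is at or below 10 ppb (safe)).
The decision matches the true state — no error.

No error — this is a correct decision.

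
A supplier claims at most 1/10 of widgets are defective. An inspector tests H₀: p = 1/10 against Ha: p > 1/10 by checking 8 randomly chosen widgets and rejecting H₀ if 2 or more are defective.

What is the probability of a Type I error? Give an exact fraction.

α = P(reject H₀ | H₀ true) = P(K ≥ 2 | p = 1/10), K ~ Binomial(8, 1/10).
Via the complement, α = 1 − Σ_{j=0}^{1} C(8,j)(1/10)^j(9/10)^{8-j} = 18689527/100000000.

18689527/100000000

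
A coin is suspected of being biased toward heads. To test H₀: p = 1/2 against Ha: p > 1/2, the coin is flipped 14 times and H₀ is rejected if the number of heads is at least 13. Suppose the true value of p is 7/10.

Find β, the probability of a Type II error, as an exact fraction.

β = P(fail to reject H₀ | Ha true) = P(S ≤ 12 | p = 7/10), S ~ Binomial(14, 7/10).
Equivalently, β = 1 − P(S ≥ 13) = 95252438490057/100000000000000.

95252438490057/100000000000000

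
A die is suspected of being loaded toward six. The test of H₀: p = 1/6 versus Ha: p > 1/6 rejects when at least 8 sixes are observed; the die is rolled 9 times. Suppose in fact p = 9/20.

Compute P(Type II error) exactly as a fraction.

β = P(fail to reject H₀ | Ha true) = P(K ≤ 7 | p = 9/20), K ~ Binomial(9, 9/20).
Summing C(9,j)·(9/20)^j·(11/20)^{9-j} for j = 0..7 gives 126837738533/128000000000.

126837738533/128000000000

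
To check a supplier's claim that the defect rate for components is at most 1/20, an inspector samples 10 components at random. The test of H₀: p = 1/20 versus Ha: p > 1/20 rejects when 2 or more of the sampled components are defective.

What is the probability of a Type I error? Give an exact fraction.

The significance level is the probability, assuming p = 1/20, of seeing 2 or more defectives in 10 draws.
α = 1 − P(Y ≤ 1) = 1 − 9357943235591/10240000000000 = 882056764409/10240000000000.

882056764409/10240000000000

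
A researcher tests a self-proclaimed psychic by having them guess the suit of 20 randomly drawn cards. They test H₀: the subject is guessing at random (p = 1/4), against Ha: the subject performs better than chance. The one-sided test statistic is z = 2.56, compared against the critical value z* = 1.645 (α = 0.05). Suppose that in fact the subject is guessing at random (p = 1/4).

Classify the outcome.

Type I error

Since z = 2.56 > z* = 1.645, H₀ is rejected.
H₀ is true (actually the subject is guessing at random (p = 1/4)).
Rejecting a true H₀ is a Type I error.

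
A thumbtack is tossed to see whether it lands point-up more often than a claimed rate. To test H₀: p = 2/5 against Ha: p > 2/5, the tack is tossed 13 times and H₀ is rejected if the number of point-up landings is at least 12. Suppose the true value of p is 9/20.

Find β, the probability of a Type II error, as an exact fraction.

A Type II error is failing to reject when Ha holds: with p = 9/20, β = P(X ≤ 11).
Equivalently, β = 1 − P(X ≥ 12) = 10234633838806861/10240000000000000.

10234633838806861/10240000000000000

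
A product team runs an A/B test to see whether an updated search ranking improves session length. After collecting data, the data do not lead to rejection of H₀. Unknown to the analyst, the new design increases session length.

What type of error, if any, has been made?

The conventional null hypothesis here is that the new design has no effect on session length.
H₀ was not rejected, but H₀ is actually false.
Failing to reject a false null hypothesis is a Type II error (false negative).

Type II error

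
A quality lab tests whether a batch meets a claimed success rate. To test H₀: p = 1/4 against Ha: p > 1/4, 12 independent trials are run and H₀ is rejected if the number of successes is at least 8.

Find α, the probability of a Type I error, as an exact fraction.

The Type I error probability is α = P(K ≥ 8) computed under H₀, where K ~ Binomial(12, 1/4).
P(K ≥ 8) = Σ_{j=8}^{12} C(12,j)·(1/4)^j·(3/4)^{12-j} = 23333/8388608.

23333/8388608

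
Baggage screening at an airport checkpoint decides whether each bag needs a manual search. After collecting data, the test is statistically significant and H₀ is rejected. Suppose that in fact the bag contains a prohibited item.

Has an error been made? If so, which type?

The conventional null hypothesis here is that the bag contains no prohibited items.
The test rejected a false H₀ — the decision matches the true state.

No error (correct decision).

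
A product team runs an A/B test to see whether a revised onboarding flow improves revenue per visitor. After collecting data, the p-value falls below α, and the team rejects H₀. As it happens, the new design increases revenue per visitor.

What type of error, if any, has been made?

The conventional null hypothesis here is that the new design has no effect on revenue per visitor.
The test rejected a false H₀ — the decision matches the true state.

Neither — the decision is correct.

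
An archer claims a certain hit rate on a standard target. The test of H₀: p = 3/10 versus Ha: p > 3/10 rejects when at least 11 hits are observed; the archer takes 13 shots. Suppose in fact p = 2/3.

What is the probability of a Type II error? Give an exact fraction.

50857/59049

Under the alternative p = 2/3, K ~ Binomial(13, 2/3); β is the probability the test does not reject, P(K < 11).
Summing C(13,j)·(2/3)^j·(1/3)^{13-j} for j = 0..10 gives 50857/59049.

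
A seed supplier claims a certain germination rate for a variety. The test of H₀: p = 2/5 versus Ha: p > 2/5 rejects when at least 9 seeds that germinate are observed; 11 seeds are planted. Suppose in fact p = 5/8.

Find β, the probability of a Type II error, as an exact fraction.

A Type II error is failing to reject when Ha holds: with p = 5/8, β = P(X ≤ 8).
Equivalently, β = 1 − P(X ≥ 9) = 7252043967/8589934592.

7252043967/8589934592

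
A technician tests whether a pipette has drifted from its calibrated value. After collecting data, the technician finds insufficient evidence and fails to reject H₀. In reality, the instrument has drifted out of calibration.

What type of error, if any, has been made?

Type II error

The conventional null hypothesis here is that the instrument is correctly calibrated.
H₀ was not rejected, but H₀ is actually false.
Failing to reject a false null hypothesis is a Type II error (false negative).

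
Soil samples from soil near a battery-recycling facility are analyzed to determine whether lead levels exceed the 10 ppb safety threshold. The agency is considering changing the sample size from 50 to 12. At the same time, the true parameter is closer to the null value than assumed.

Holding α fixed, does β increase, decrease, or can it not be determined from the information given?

It increases.

With less data the test statistic is noisier; under Ha, more outcomes land inside the acceptance region. When the true parameter is near the null value, the test has a harder time distinguishing Ha from H₀. Both changes push β in the same direction.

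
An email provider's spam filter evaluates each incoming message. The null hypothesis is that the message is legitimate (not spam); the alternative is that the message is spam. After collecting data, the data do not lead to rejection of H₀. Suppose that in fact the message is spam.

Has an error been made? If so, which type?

Type II error

H₀ was not rejected, but H₀ is actually false.
Failing to reject a false null hypothesis is a Type II error (false negative).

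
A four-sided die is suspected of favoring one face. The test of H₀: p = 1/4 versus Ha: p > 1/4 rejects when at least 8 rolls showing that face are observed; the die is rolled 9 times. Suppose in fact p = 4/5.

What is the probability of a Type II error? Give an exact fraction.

A Type II error is failing to reject when Ha holds: with p = 4/5, β = P(S ≤ 7).
Equivalently, β = 1 − P(S ≥ 8) = 1101157/1953125.

1101157/1953125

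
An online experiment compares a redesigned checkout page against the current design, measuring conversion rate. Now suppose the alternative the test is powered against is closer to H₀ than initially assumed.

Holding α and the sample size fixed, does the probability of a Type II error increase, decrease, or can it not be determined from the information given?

A smaller departure from H₀ means the test statistic under Ha is distributed closer to where it would be under H₀; rejection becomes less likely.

It increases.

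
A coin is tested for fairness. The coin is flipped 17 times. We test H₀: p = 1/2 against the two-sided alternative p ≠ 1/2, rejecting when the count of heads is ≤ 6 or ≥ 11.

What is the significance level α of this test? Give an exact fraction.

10889/32768

α = P(S ≤ 6 or S ≥ 11 | p = 1/2), S ~ Binomial(17, 1/2).
By symmetry, α = 2·P(S ≤ 6) = 2·(1 + 17 + 136 + 680 + 2380 + 6188 + 12376)/131072 = 43556/131072 = 10889/32768.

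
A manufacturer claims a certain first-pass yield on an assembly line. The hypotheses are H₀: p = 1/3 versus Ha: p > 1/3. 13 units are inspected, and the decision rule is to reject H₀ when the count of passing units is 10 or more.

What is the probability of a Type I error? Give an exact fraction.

2627/1594323

Under H₀, S ~ Binomial(13, 1/3), and α = P(S ≥ 10).
Summing C(13,j)(1/3)^j(2/3)^{13−j} for j = 10,…,13 gives 2627/1594323.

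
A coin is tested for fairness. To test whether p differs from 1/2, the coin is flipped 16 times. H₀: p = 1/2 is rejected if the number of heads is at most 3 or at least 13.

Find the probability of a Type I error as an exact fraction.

697/32768

α = P(Y ≤ 3 or Y ≥ 13 | p = 1/2), Y ~ Binomial(16, 1/2).
By symmetry, α = 2·P(Y ≤ 3) = 2·(1 + 16 + 120 + 560)/65536 = 1394/65536 = 697/32768.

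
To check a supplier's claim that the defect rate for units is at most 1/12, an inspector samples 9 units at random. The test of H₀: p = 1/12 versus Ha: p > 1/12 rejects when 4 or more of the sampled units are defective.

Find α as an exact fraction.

5563363/1289945088

Under H₀, K ~ Binomial(9, 1/12); the Type I error rate is P(K ≥ 4).
Via the complement, α = 1 − Σ_{j=0}^{3} C(9,j)(1/12)^j(11/12)^{9-j} = 5563363/1289945088.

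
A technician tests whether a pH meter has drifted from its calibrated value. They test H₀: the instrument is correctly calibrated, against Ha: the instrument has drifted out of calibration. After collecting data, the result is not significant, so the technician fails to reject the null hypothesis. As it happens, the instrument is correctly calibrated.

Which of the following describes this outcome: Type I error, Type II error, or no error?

The test retained a true H₀ — the decision matches the true state.

No error (correct decision).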